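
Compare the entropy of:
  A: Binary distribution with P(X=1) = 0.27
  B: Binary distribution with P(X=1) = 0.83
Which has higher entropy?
A

For binary distributions, entropy is maximized at p=0.5 and decreases as p moves toward 0 or 1.

H(A) = H(0.27) = 0.8415 bits
H(B) = H(0.83) = 0.6577 bits

Distribution A (p=0.27) is closer to uniform (p=0.5), so it has higher entropy.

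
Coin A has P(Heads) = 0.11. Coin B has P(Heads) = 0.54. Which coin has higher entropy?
B

For binary distributions, entropy is maximized at p=0.5 and decreases as p moves toward 0 or 1.

H(A) = H(0.11) = 0.4999 bits
H(B) = H(0.54) = 0.9954 bits

Distribution B (p=0.54) is closer to uniform (p=0.5), so it has higher entropy.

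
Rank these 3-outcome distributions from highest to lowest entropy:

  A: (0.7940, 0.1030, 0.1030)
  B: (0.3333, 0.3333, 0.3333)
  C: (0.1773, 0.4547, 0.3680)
B > C > A

Key insight: Entropy is maximized by uniform distributions and minimized by concentrated distributions.

- Uniform distributions have maximum entropy log₂(3) = 1.5850 bits
- The more "peaked" or concentrated a distribution, the lower its entropy

Entropies:
  H(A) = 0.9398 bits
  H(B) = 1.5850 bits
  H(C) = 1.4902 bits

Ranking: B > C > A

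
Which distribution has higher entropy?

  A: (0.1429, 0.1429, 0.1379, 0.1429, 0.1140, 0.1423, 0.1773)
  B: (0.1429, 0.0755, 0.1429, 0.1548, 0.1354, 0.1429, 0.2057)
A

Both distributions are close to uniform, making this a harder comparison.

H(A) = 2.7971 bits
H(B) = 2.7611 bits

The distribution closer to uniform has higher entropy.
Answer: A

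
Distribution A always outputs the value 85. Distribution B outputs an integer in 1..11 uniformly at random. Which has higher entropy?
B

A is deterministic, so H(A) = 0. B is uniform over 11 outcomes, so H(B) = log₂(11) = 3.459 bits. Any distribution with genuine randomness has higher entropy than a deterministic one.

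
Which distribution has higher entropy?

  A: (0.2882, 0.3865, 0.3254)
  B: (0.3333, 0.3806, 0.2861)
B

Both distributions are close to uniform, making this a harder comparison.

H(A) = 1.5744 bits
H(B) = 1.5753 bits

The distribution closer to uniform has higher entropy.
Answer: B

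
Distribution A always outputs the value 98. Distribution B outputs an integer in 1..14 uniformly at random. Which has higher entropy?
B

A is deterministic, so H(A) = 0. B is uniform over 14 outcomes, so H(B) = log₂(14) = 3.807 bits. Any distribution with genuine randomness has higher entropy than a deterministic one.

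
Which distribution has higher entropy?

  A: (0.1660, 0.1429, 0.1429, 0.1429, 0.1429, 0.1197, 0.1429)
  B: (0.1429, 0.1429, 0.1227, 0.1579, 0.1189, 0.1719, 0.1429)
A

Both distributions are close to uniform, making this a harder comparison.

H(A) = 2.8019 bits
H(B) = 2.7970 bits

The distribution closer to uniform has higher entropy.
Answer: A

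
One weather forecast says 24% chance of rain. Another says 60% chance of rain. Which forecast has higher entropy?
60% forecast

Treat each forecast as a Bernoulli distribution. Binary entropy is maximized at p=0.5 and falls off symmetrically toward 0 or 1. The 60% forecast is closer to 50%, so it is more uncertain. H(24%) ≈ 0.795 bits, H(60%) ≈ 0.971 bits.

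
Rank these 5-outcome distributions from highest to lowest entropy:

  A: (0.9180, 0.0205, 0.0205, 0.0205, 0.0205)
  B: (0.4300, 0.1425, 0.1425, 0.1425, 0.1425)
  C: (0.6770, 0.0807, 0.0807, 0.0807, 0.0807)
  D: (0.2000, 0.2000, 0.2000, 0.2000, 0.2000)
D > B > C > A

Key insight: Entropy is maximized by uniform distributions and minimized by concentrated distributions.

Entropies:
  H(A) = 0.5732 bits
  H(B) = 2.1258 bits
  H(C) = 1.5536 bits
  H(D) = 2.3219 bits

Ranking: D > B > C > A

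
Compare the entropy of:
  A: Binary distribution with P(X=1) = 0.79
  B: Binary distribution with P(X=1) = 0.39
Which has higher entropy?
B

For binary distributions, entropy is maximized at p=0.5 and decreases as p moves toward 0 or 1.

H(A) = H(0.79) = 0.7415 bits
H(B) = H(0.39) = 0.9648 bits

Distribution B (p=0.39) is closer to uniform (p=0.5), so it has higher entropy.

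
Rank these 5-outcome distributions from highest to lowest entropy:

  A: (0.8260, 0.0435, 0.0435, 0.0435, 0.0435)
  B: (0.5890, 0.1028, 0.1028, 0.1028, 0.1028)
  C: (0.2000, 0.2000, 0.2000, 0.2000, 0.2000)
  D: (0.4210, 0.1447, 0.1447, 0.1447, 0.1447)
C > D > B > A

Key insight: Entropy is maximized by uniform distributions and minimized by concentrated distributions.

Entropies:
  H(A) = 1.0148 bits
  H(B) = 1.7990 bits
  H(C) = 2.3219 bits
  H(D) = 2.1399 bits

Ranking: C > D > B > A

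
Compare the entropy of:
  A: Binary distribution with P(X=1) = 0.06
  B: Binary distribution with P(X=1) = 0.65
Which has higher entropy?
B

For binary distributions, entropy is maximized at p=0.5 and decreases as p moves toward 0 or 1.

H(A) = H(0.06) = 0.3274 bits
H(B) = H(0.65) = 0.9341 bits

Distribution B (p=0.65) is closer to uniform (p=0.5), so it has higher entropy.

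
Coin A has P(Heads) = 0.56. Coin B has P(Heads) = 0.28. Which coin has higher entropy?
A

For binary distributions, entropy is maximized at p=0.5 and decreases as p moves toward 0 or 1.

H(A) = H(0.56) = 0.9896 bits
H(B) = H(0.28) = 0.8555 bits

Distribution A (p=0.56) is closer to uniform (p=0.5), so it has higher entropy.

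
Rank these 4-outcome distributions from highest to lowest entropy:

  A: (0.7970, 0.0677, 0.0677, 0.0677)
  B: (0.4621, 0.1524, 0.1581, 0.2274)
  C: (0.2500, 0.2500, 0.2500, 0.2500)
C > B > A

Key insight: Entropy is maximized by uniform distributions and minimized by concentrated distributions.

- Uniform distributions have maximum entropy log₂(4) = 2.0000 bits
- The more "peaked" or concentrated a distribution, the lower its entropy

Entropies:
  H(A) = 1.0496 bits
  H(B) = 1.8348 bits
  H(C) = 2.0000 bits

Ranking: C > B > A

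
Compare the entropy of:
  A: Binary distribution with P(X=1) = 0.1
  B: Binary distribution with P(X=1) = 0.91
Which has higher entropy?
A

For binary distributions, entropy is maximized at p=0.5 and decreases as p moves toward 0 or 1.

H(A) = H(0.1) = 0.4690 bits
H(B) = H(0.91) = 0.4365 bits

Distribution A (p=0.1) is closer to uniform (p=0.5), so it has higher entropy.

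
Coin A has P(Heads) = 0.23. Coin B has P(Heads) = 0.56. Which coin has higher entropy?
B

For binary distributions, entropy is maximized at p=0.5 and decreases as p moves toward 0 or 1.

H(A) = H(0.23) = 0.7780 bits
H(B) = H(0.56) = 0.9896 bits

Distribution B (p=0.56) is closer to uniform (p=0.5), so it has higher entropy.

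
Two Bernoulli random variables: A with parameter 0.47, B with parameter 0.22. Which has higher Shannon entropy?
A

For binary distributions, entropy is maximized at p=0.5 and decreases as p moves toward 0 or 1.

H(A) = H(0.47) = 0.9974 bits
H(B) = H(0.22) = 0.7602 bits

Distribution A (p=0.47) is closer to uniform (p=0.5), so it has higher entropy.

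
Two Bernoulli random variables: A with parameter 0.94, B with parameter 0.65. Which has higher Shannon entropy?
B

For binary distributions, entropy is maximized at p=0.5 and decreases as p moves toward 0 or 1.

H(A) = H(0.94) = 0.3274 bits
H(B) = H(0.65) = 0.9341 bits

Distribution B (p=0.65) is closer to uniform (p=0.5), so it has higher entropy.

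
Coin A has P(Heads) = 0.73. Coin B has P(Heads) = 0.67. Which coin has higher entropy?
B

For binary distributions, entropy is maximized at p=0.5 and decreases as p moves toward 0 or 1.

H(A) = H(0.73) = 0.8415 bits
H(B) = H(0.67) = 0.9149 bits

Distribution B (p=0.67) is closer to uniform (p=0.5), so it has higher entropy.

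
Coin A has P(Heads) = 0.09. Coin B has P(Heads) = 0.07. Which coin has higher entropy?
A

For binary distributions, entropy is maximized at p=0.5 and decreases as p moves toward 0 or 1.

H(A) = H(0.09) = 0.4365 bits
H(B) = H(0.07) = 0.3659 bits

Distribution A (p=0.09) is closer to uniform (p=0.5), so it has higher entropy.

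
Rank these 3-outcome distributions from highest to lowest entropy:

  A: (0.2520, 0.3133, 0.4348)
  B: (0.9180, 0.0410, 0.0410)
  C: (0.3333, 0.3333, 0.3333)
C > A > B

Key insight: Entropy is maximized by uniform distributions and minimized by concentrated distributions.

- Uniform distributions have maximum entropy log₂(3) = 1.5850 bits
- The more "peaked" or concentrated a distribution, the lower its entropy

Entropies:
  H(A) = 1.5481 bits
  H(B) = 0.4912 bits
  H(C) = 1.5850 bits

Ranking: C > A > B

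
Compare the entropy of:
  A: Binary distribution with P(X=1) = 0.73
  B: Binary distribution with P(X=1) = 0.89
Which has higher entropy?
A

For binary distributions, entropy is maximized at p=0.5 and decreases as p moves toward 0 or 1.

H(A) = H(0.73) = 0.8415 bits
H(B) = H(0.89) = 0.4999 bits

Distribution A (p=0.73) is closer to uniform (p=0.5), so it has higher entropy.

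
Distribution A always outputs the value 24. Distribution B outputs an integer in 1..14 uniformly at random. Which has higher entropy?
B

A is deterministic, so H(A) = 0. B is uniform over 14 outcomes, so H(B) = log₂(14) = 3.807 bits. Any distribution with genuine randomness has higher entropy than a deterministic one.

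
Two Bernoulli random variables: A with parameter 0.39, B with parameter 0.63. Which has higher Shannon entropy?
A

For binary distributions, entropy is maximized at p=0.5 and decreases as p moves toward 0 or 1.

H(A) = H(0.39) = 0.9648 bits
H(B) = H(0.63) = 0.9507 bits

Distribution A (p=0.39) is closer to uniform (p=0.5), so it has higher entropy.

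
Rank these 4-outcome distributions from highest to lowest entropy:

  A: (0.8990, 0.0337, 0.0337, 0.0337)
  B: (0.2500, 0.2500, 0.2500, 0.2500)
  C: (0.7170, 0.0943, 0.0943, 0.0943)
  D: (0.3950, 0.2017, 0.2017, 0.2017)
B > D > C > A

Key insight: Entropy is maximized by uniform distributions and minimized by concentrated distributions.

Entropies:
  H(A) = 0.6322 bits
  H(B) = 2.0000 bits
  H(C) = 1.3081 bits
  H(D) = 1.9269 bits

Ranking: B > D > C > A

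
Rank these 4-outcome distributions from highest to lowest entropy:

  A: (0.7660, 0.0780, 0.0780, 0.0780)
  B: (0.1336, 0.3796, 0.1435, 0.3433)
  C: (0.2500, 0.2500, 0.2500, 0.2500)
C > B > A

Key insight: Entropy is maximized by uniform distributions and minimized by concentrated distributions.

- Uniform distributions have maximum entropy log₂(4) = 2.0000 bits
- The more "peaked" or concentrated a distribution, the lower its entropy

Entropies:
  H(A) = 1.1558 bits
  H(B) = 1.8498 bits
  H(C) = 2.0000 bits

Ranking: C > B > A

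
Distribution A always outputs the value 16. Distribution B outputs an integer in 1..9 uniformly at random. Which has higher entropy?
B

A is deterministic, so H(A) = 0. B is uniform over 9 outcomes, so H(B) = log₂(9) = 3.170 bits. Any distribution with genuine randomness has higher entropy than a deterministic one.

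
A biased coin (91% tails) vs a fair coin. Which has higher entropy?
Fair coin

The fair coin is uniform (p=0.5), maximizing binary entropy at 1 bit. The biased coin has H(0.91) ≈ 0.436 bits — its outcome is more predictable, so its entropy is lower.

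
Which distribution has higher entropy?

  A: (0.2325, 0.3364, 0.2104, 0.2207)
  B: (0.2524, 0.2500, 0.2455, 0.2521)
B

Both distributions are close to uniform, making this a harder comparison.

H(A) = 1.9723 bits
H(B) = 1.9999 bits

The distribution closer to uniform has higher entropy.
Answer: B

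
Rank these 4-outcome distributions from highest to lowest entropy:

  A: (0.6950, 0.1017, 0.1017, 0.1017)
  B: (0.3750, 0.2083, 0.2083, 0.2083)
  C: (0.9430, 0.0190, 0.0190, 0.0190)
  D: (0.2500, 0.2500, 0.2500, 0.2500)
D > B > A > C

Key insight: Entropy is maximized by uniform distributions and minimized by concentrated distributions.

Entropies:
  H(A) = 1.3707 bits
  H(B) = 1.9450 bits
  H(C) = 0.4058 bits
  H(D) = 2.0000 bits

Ranking: D > B > A > C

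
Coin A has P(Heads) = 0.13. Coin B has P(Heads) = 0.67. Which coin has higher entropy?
B

For binary distributions, entropy is maximized at p=0.5 and decreases as p moves toward 0 or 1.

H(A) = H(0.13) = 0.5574 bits
H(B) = H(0.67) = 0.9149 bits

Distribution B (p=0.67) is closer to uniform (p=0.5), so it has higher entropy.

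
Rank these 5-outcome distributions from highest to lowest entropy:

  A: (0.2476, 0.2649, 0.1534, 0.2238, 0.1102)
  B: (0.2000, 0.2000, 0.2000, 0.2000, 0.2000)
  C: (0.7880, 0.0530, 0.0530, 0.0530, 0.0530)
B > A > C

Key insight: Entropy is maximized by uniform distributions and minimized by concentrated distributions.

- Uniform distributions have maximum entropy log₂(5) = 2.3219 bits
- The more "peaked" or concentrated a distribution, the lower its entropy

Entropies:
  H(A) = 2.2553 bits
  H(B) = 2.3219 bits
  H(C) = 1.1693 bits

Ranking: B > A > C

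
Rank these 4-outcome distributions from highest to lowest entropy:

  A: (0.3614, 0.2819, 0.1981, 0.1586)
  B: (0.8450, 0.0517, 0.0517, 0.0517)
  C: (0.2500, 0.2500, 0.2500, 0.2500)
C > A > B

Key insight: Entropy is maximized by uniform distributions and minimized by concentrated distributions.

- Uniform distributions have maximum entropy log₂(4) = 2.0000 bits
- The more "peaked" or concentrated a distribution, the lower its entropy

Entropies:
  H(A) = 1.9296 bits
  H(B) = 0.8679 bits
  H(C) = 2.0000 bits

Ranking: C > A > B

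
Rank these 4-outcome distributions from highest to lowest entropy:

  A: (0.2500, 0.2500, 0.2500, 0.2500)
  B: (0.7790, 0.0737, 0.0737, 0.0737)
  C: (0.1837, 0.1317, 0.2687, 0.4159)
A > C > B

Key insight: Entropy is maximized by uniform distributions and minimized by concentrated distributions.

- Uniform distributions have maximum entropy log₂(4) = 2.0000 bits
- The more "peaked" or concentrated a distribution, the lower its entropy

Entropies:
  H(A) = 2.0000 bits
  H(B) = 1.1123 bits
  H(C) = 1.8700 bits

Ranking: A > C > B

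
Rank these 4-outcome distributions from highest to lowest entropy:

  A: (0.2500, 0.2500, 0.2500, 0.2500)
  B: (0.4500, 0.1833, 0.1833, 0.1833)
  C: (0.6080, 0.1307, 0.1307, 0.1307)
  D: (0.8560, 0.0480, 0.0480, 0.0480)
A > B > C > D

Key insight: Entropy is maximized by uniform distributions and minimized by concentrated distributions.

Entropies:
  H(A) = 2.0000 bits
  H(B) = 1.8645 bits
  H(C) = 1.5874 bits
  H(D) = 0.8229 bits

Ranking: A > B > C > D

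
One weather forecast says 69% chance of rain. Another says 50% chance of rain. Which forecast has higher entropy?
50% forecast

Treat each forecast as a Bernoulli distribution. Binary entropy is maximized at p=0.5 and falls off symmetrically toward 0 or 1. The 50% forecast is closer to 50%, so it is more uncertain. H(69%) ≈ 0.893 bits, H(50%) ≈ 1.000 bits.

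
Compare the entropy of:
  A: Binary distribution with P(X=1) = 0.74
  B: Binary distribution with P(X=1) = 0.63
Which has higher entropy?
B

For binary distributions, entropy is maximized at p=0.5 and decreases as p moves toward 0 or 1.

H(A) = H(0.74) = 0.8267 bits
H(B) = H(0.63) = 0.9507 bits

Distribution B (p=0.63) is closer to uniform (p=0.5), so it has higher entropy.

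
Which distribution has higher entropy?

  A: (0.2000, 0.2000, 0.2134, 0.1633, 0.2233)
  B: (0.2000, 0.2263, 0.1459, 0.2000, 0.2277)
A

Both distributions are close to uniform, making this a harder comparison.

H(A) = 2.3142 bits
H(B) = 2.3052 bits

The distribution closer to uniform has higher entropy.
Answer: A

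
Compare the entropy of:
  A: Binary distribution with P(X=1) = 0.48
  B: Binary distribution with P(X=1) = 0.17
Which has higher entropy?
A

For binary distributions, entropy is maximized at p=0.5 and decreases as p moves toward 0 or 1.

H(A) = H(0.48) = 0.9988 bits
H(B) = H(0.17) = 0.6577 bits

Distribution A (p=0.48) is closer to uniform (p=0.5), so it has higher entropy.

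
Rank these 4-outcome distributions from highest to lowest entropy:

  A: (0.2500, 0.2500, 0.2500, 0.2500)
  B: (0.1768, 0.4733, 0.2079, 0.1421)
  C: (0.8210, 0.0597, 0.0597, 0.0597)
A > B > C

Key insight: Entropy is maximized by uniform distributions and minimized by concentrated distributions.

- Uniform distributions have maximum entropy log₂(4) = 2.0000 bits
- The more "peaked" or concentrated a distribution, the lower its entropy

Entropies:
  H(A) = 2.0000 bits
  H(B) = 1.8237 bits
  H(C) = 0.9616 bits

Ranking: A > B > C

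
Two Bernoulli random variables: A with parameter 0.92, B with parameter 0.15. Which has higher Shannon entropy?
B

For binary distributions, entropy is maximized at p=0.5 and decreases as p moves toward 0 or 1.

H(A) = H(0.92) = 0.4022 bits
H(B) = H(0.15) = 0.6098 bits

Distribution B (p=0.15) is closer to uniform (p=0.5), so it has higher entropy.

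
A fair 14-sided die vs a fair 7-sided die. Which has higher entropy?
14-sided die

Both are uniform distributions; for uniform over n outcomes, H = log₂(n). H(14-sided) = log₂(14) = 3.807 bits and H(7-sided) = log₂(7) = 2.807 bits. More outcomes in a uniform distribution means higher entropy.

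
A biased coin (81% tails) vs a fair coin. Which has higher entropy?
Fair coin

The fair coin is uniform (p=0.5), maximizing binary entropy at 1 bit. The biased coin has H(0.81) ≈ 0.701 bits — its outcome is more predictable, so its entropy is lower.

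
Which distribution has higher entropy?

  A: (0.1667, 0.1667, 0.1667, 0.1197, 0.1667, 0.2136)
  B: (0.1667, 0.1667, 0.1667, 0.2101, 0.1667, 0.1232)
B

Both distributions are close to uniform, making this a harder comparison.

H(A) = 2.5656 bits
H(B) = 2.5684 bits

The distribution closer to uniform has higher entropy.
Answer: B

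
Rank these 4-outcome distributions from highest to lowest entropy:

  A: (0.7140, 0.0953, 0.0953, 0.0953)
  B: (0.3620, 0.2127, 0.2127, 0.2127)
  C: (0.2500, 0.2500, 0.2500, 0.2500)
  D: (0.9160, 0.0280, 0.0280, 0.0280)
C > B > A > D

Key insight: Entropy is maximized by uniform distributions and minimized by concentrated distributions.

Entropies:
  H(A) = 1.3168 bits
  H(B) = 1.9555 bits
  H(C) = 2.0000 bits
  H(D) = 0.5493 bits

Ranking: C > B > A > D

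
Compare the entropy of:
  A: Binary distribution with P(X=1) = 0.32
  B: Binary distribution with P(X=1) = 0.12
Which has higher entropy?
A

For binary distributions, entropy is maximized at p=0.5 and decreases as p moves toward 0 or 1.

H(A) = H(0.32) = 0.9044 bits
H(B) = H(0.12) = 0.5294 bits

Distribution A (p=0.32) is closer to uniform (p=0.5), so it has higher entropy.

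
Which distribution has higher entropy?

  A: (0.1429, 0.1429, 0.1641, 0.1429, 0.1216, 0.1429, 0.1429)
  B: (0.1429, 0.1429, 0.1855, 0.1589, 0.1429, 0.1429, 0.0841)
A

Both distributions are close to uniform, making this a harder comparison.

H(A) = 2.8028 bits
H(B) = 2.7772 bits

The distribution closer to uniform has higher entropy.
Answer: A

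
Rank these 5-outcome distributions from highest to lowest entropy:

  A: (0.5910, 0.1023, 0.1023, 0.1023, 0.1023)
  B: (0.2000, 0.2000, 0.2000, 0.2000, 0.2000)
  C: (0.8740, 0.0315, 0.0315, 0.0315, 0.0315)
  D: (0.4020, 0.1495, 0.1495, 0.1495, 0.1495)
B > D > A > C

Key insight: Entropy is maximized by uniform distributions and minimized by concentrated distributions.

Entropies:
  H(A) = 1.7940 bits
  H(B) = 2.3219 bits
  H(C) = 0.7984 bits
  H(D) = 2.1681 bits

Ranking: B > D > A > C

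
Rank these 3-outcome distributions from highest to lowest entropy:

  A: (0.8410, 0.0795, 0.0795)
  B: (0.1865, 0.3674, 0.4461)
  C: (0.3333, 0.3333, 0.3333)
C > B > A

Key insight: Entropy is maximized by uniform distributions and minimized by concentrated distributions.

- Uniform distributions have maximum entropy log₂(3) = 1.5850 bits
- The more "peaked" or concentrated a distribution, the lower its entropy

Entropies:
  H(A) = 0.7909 bits
  H(B) = 1.5021 bits
  H(C) = 1.5850 bits

Ranking: C > B > A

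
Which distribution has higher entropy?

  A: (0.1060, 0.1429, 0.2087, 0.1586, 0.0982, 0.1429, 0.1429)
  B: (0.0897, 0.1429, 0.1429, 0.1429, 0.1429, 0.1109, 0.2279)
A

Both distributions are close to uniform, making this a harder comparison.

H(A) = 2.7682 bits
H(B) = 2.7544 bits

The distribution closer to uniform has higher entropy.
Answer: A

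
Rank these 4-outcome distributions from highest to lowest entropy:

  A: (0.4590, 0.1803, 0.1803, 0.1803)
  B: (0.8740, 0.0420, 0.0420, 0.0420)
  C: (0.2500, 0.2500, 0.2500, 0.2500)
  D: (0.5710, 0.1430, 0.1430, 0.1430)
C > A > D > B

Key insight: Entropy is maximized by uniform distributions and minimized by concentrated distributions.

Entropies:
  H(A) = 1.8526 bits
  H(B) = 0.7461 bits
  H(C) = 2.0000 bits
  H(D) = 1.6654 bits

Ranking: C > A > D > B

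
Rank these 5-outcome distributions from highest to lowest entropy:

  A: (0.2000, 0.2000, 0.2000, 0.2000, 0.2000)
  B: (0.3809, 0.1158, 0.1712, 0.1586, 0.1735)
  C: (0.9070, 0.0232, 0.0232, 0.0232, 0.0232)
A > B > C

Key insight: Entropy is maximized by uniform distributions and minimized by concentrated distributions.

- Uniform distributions have maximum entropy log₂(5) = 2.3219 bits
- The more "peaked" or concentrated a distribution, the lower its entropy

Entropies:
  H(A) = 2.3219 bits
  H(B) = 2.1863 bits
  H(C) = 0.6324 bits

Ranking: A > B > C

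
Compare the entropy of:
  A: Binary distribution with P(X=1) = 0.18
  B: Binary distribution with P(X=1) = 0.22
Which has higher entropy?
B

For binary distributions, entropy is maximized at p=0.5 and decreases as p moves toward 0 or 1.

H(A) = H(0.18) = 0.6801 bits
H(B) = H(0.22) = 0.7602 bits

Distribution B (p=0.22) is closer to uniform (p=0.5), so it has higher entropy.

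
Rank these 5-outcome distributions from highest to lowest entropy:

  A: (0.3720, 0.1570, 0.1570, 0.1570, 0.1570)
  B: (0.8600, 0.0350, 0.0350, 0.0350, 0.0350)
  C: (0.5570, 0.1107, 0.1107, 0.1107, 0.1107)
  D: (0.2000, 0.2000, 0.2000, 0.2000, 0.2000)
D > A > C > B

Key insight: Entropy is maximized by uniform distributions and minimized by concentrated distributions.

Entropies:
  H(A) = 2.2082 bits
  H(B) = 0.8642 bits
  H(C) = 1.8766 bits
  H(D) = 2.3219 bits

Ranking: D > A > C > B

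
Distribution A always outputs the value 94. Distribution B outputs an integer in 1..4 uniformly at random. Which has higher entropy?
B

A is deterministic, so H(A) = 0. B is uniform over 4 outcomes, so H(B) = log₂(4) = 2.000 bits. Any distribution with genuine randomness has higher entropy than a deterministic one.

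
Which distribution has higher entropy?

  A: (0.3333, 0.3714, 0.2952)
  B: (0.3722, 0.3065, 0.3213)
B

Both distributions are close to uniform, making this a harder comparison.

H(A) = 1.5787 bits
H(B) = 1.5799 bits

The distribution closer to uniform has higher entropy.
Answer: B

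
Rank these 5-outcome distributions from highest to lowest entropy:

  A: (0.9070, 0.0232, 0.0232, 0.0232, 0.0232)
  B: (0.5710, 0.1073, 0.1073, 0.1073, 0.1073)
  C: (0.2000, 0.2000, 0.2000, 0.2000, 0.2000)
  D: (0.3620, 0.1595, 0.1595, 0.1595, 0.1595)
C > D > B > A

Key insight: Entropy is maximized by uniform distributions and minimized by concentrated distributions.

Entropies:
  H(A) = 0.6324 bits
  H(B) = 1.8434 bits
  H(C) = 2.3219 bits
  H(D) = 2.2203 bits

Ranking: C > D > B > A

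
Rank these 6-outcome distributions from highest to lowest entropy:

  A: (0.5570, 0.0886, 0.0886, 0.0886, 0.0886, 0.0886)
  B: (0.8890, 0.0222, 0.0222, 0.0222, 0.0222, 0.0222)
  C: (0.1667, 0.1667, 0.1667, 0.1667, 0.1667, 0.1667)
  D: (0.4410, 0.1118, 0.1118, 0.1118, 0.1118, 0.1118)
C > D > A > B

Key insight: Entropy is maximized by uniform distributions and minimized by concentrated distributions.

Entropies:
  H(A) = 2.0192 bits
  H(B) = 0.7607 bits
  H(C) = 2.5850 bits
  H(D) = 2.2879 bits

Ranking: C > D > A > B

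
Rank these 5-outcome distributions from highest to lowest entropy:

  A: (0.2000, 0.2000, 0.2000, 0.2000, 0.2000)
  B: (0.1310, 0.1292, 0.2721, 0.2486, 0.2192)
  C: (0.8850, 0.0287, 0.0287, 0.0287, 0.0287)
A > B > C

Key insight: Entropy is maximized by uniform distributions and minimized by concentrated distributions.

- Uniform distributions have maximum entropy log₂(5) = 2.3219 bits
- The more "peaked" or concentrated a distribution, the lower its entropy

Entropies:
  H(A) = 2.3219 bits
  H(B) = 2.2556 bits
  H(C) = 0.7448 bits

Ranking: A > B > C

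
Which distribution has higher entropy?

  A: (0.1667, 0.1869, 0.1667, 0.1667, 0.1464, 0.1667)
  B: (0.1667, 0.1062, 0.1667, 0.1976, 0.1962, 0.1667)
A

Both distributions are close to uniform, making this a harder comparison.

H(A) = 2.5814 bits
H(B) = 2.5593 bits

The distribution closer to uniform has higher entropy.
Answer: A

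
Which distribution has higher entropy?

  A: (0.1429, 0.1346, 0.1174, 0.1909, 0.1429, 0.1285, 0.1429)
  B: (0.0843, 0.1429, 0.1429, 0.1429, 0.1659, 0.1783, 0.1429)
A

Both distributions are close to uniform, making this a harder comparison.

H(A) = 2.7919 bits
H(B) = 2.7786 bits

The distribution closer to uniform has higher entropy.
Answer: A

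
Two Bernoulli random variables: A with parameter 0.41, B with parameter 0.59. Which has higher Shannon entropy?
Equal

For binary distributions, entropy is maximized at p=0.5 and decreases as p moves toward 0 or 1.

H(A) = H(0.41) = 0.9765 bits
H(B) = H(0.59) = 0.9765 bits

Both distributions are equally far from uniform (|0.41-0.5| = |0.59-0.5|), so they have the same entropy.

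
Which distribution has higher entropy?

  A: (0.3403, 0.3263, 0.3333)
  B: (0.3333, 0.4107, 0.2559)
A

Both distributions are close to uniform, making this a harder comparison.

H(A) = 1.5848 bits
H(B) = 1.5588 bits

The distribution closer to uniform has higher entropy.
Answer: A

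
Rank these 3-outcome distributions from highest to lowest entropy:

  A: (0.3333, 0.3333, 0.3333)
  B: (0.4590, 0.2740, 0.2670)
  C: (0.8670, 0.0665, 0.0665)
A > B > C

Key insight: Entropy is maximized by uniform distributions and minimized by concentrated distributions.

- Uniform distributions have maximum entropy log₂(3) = 1.5850 bits
- The more "peaked" or concentrated a distribution, the lower its entropy

Entropies:
  H(A) = 1.5850 bits
  H(B) = 1.5361 bits
  H(C) = 0.6986 bits

Ranking: A > B > C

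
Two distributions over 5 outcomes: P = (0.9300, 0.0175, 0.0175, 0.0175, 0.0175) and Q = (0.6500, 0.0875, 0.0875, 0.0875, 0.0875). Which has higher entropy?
Q

P is highly concentrated on one outcome (93%), making it nearly deterministic. Q spreads its mass more evenly (max 65%). The more spread-out distribution has higher entropy: H(P) ≈ 0.506 bits, H(Q) ≈ 1.634 bits.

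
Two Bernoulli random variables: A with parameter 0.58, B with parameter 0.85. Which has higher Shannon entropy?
A

For binary distributions, entropy is maximized at p=0.5 and decreases as p moves toward 0 or 1.

H(A) = H(0.58) = 0.9815 bits
H(B) = H(0.85) = 0.6098 bits

Distribution A (p=0.58) is closer to uniform (p=0.5), so it has higher entropy.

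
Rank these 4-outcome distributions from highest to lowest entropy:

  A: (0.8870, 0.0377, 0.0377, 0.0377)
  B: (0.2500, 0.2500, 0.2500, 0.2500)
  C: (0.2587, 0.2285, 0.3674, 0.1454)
B > C > A

Key insight: Entropy is maximized by uniform distributions and minimized by concentrated distributions.

- Uniform distributions have maximum entropy log₂(4) = 2.0000 bits
- The more "peaked" or concentrated a distribution, the lower its entropy

Entropies:
  H(A) = 0.6880 bits
  H(B) = 2.0000 bits
  H(C) = 1.9265 bits

Ranking: B > C > A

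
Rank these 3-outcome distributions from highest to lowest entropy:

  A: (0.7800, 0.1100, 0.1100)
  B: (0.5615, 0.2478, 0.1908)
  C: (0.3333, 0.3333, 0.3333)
C > B > A

Key insight: Entropy is maximized by uniform distributions and minimized by concentrated distributions.

- Uniform distributions have maximum entropy log₂(3) = 1.5850 bits
- The more "peaked" or concentrated a distribution, the lower its entropy

Entropies:
  H(A) = 0.9802 bits
  H(B) = 1.4223 bits
  H(C) = 1.5850 bits

Ranking: C > B > A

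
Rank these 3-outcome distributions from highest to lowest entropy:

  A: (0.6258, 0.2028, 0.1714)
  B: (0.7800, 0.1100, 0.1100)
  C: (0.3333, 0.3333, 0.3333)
C > A > B

Key insight: Entropy is maximized by uniform distributions and minimized by concentrated distributions.

- Uniform distributions have maximum entropy log₂(3) = 1.5850 bits
- The more "peaked" or concentrated a distribution, the lower its entropy

Entropies:
  H(A) = 1.3261 bits
  H(B) = 0.9802 bits
  H(C) = 1.5850 bits

Ranking: C > A > B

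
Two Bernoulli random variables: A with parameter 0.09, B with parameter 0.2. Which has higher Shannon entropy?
B

For binary distributions, entropy is maximized at p=0.5 and decreases as p moves toward 0 or 1.

H(A) = H(0.09) = 0.4365 bits
H(B) = H(0.2) = 0.7219 bits

Distribution B (p=0.2) is closer to uniform (p=0.5), so it has higher entropy.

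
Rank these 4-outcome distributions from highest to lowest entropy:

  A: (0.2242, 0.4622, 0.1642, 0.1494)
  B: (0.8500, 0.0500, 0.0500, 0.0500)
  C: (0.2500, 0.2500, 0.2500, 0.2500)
C > A > B

Key insight: Entropy is maximized by uniform distributions and minimized by concentrated distributions.

- Uniform distributions have maximum entropy log₂(4) = 2.0000 bits
- The more "peaked" or concentrated a distribution, the lower its entropy

Entropies:
  H(A) = 1.8360 bits
  H(B) = 0.8476 bits
  H(C) = 2.0000 bits

Ranking: C > A > B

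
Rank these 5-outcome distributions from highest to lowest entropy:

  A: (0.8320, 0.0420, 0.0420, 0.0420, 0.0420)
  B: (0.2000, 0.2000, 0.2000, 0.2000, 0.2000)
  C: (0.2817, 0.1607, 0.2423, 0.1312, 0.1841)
B > C > A

Key insight: Entropy is maximized by uniform distributions and minimized by concentrated distributions.

- Uniform distributions have maximum entropy log₂(5) = 2.3219 bits
- The more "peaked" or concentrated a distribution, the lower its entropy

Entropies:
  H(A) = 0.9891 bits
  H(B) = 2.3219 bits
  H(C) = 2.2681 bits

Ranking: B > C > A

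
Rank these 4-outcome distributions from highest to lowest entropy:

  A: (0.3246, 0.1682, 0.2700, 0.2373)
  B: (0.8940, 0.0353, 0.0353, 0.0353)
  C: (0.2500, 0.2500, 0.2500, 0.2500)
C > A > B

Key insight: Entropy is maximized by uniform distributions and minimized by concentrated distributions.

- Uniform distributions have maximum entropy log₂(4) = 2.0000 bits
- The more "peaked" or concentrated a distribution, the lower its entropy

Entropies:
  H(A) = 1.9619 bits
  H(B) = 0.6557 bits
  H(C) = 2.0000 bits

Ranking: C > A > B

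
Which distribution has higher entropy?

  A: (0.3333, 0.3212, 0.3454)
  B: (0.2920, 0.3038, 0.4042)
A

Both distributions are close to uniform, making this a harder comparison.

H(A) = 1.5843 bits
H(B) = 1.5690 bits

The distribution closer to uniform has higher entropy.
Answer: A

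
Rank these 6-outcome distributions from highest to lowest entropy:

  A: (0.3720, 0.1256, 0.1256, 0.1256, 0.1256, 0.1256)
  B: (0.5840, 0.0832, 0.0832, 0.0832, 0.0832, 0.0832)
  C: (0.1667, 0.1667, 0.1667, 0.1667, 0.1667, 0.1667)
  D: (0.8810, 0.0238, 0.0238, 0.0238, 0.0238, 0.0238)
C > A > B > D

Key insight: Entropy is maximized by uniform distributions and minimized by concentrated distributions.

Entropies:
  H(A) = 2.4104 bits
  H(B) = 1.9455 bits
  H(C) = 2.5850 bits
  H(D) = 0.8028 bits

Ranking: C > A > B > D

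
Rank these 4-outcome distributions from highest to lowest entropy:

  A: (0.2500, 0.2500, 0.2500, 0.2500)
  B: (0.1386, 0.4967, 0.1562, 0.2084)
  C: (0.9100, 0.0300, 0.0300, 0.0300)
A > B > C

Key insight: Entropy is maximized by uniform distributions and minimized by concentrated distributions.

- Uniform distributions have maximum entropy log₂(4) = 2.0000 bits
- The more "peaked" or concentrated a distribution, the lower its entropy

Entropies:
  H(A) = 2.0000 bits
  H(B) = 1.7866 bits
  H(C) = 0.5791 bits

Ranking: A > B > C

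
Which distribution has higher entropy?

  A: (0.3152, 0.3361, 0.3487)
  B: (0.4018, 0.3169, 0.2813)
A

Both distributions are close to uniform, making this a harder comparison.

H(A) = 1.5837 bits
H(B) = 1.5687 bits

The distribution closer to uniform has higher entropy.
Answer: A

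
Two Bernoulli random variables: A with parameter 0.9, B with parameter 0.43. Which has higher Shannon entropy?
B

For binary distributions, entropy is maximized at p=0.5 and decreases as p moves toward 0 or 1.

H(A) = H(0.9) = 0.4690 bits
H(B) = H(0.43) = 0.9858 bits

Distribution B (p=0.43) is closer to uniform (p=0.5), so it has higher entropy.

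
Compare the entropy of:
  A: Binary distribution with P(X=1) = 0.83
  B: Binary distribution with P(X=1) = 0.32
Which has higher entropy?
B

For binary distributions, entropy is maximized at p=0.5 and decreases as p moves toward 0 or 1.

H(A) = H(0.83) = 0.6577 bits
H(B) = H(0.32) = 0.9044 bits

Distribution B (p=0.32) is closer to uniform (p=0.5), so it has higher entropy.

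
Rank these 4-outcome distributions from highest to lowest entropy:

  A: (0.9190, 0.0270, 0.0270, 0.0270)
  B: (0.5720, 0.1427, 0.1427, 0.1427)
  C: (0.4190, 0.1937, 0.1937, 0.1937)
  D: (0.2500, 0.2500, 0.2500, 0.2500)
D > C > B > A

Key insight: Entropy is maximized by uniform distributions and minimized by concentrated distributions.

Entropies:
  H(A) = 0.5341 bits
  H(B) = 1.6634 bits
  H(C) = 1.9018 bits
  H(D) = 2.0000 bits

Ranking: D > C > B > A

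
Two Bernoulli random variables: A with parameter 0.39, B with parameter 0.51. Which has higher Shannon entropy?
B

For binary distributions, entropy is maximized at p=0.5 and decreases as p moves toward 0 or 1.

H(A) = H(0.39) = 0.9648 bits
H(B) = H(0.51) = 0.9997 bits

Distribution B (p=0.51) is closer to uniform (p=0.5), so it has higher entropy.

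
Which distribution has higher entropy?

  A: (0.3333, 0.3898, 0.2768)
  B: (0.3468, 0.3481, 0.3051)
B

Both distributions are close to uniform, making this a harder comparison.

H(A) = 1.5711 bits
H(B) = 1.5823 bits

The distribution closer to uniform has higher entropy.
Answer: B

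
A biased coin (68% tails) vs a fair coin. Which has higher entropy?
Fair coin

The fair coin is uniform (p=0.5), maximizing binary entropy at 1 bit. The biased coin has H(0.68) ≈ 0.904 bits — its outcome is more predictable, so its entropy is lower.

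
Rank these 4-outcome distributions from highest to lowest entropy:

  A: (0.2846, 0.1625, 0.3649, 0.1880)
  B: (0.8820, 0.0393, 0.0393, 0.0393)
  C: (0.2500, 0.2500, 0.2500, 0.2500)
C > A > B

Key insight: Entropy is maximized by uniform distributions and minimized by concentrated distributions.

- Uniform distributions have maximum entropy log₂(4) = 2.0000 bits
- The more "peaked" or concentrated a distribution, the lower its entropy

Entropies:
  H(A) = 1.9260 bits
  H(B) = 0.7106 bits
  H(C) = 2.0000 bits

Ranking: C > A > B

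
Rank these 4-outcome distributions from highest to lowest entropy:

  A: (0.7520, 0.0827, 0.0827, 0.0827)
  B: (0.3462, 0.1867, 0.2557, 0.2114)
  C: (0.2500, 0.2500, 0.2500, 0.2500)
C > B > A

Key insight: Entropy is maximized by uniform distributions and minimized by concentrated distributions.

- Uniform distributions have maximum entropy log₂(4) = 2.0000 bits
- The more "peaked" or concentrated a distribution, the lower its entropy

Entropies:
  H(A) = 1.2012 bits
  H(B) = 1.9589 bits
  H(C) = 2.0000 bits

Ranking: C > B > A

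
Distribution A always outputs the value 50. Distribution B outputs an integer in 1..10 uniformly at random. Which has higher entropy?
B

A is deterministic, so H(A) = 0. B is uniform over 10 outcomes, so H(B) = log₂(10) = 3.322 bits. Any distribution with genuine randomness has higher entropy than a deterministic one.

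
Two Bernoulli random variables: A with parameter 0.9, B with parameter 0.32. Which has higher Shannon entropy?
B

For binary distributions, entropy is maximized at p=0.5 and decreases as p moves toward 0 or 1.

H(A) = H(0.9) = 0.4690 bits
H(B) = H(0.32) = 0.9044 bits

Distribution B (p=0.32) is closer to uniform (p=0.5), so it has higher entropy.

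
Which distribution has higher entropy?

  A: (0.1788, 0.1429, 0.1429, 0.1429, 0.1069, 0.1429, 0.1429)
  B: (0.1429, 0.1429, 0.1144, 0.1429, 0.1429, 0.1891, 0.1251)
A

Both distributions are close to uniform, making this a harder comparison.

H(A) = 2.7942 bits
H(B) = 2.7915 bits

The distribution closer to uniform has higher entropy.
Answer: A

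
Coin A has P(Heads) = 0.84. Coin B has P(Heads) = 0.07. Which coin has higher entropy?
A

For binary distributions, entropy is maximized at p=0.5 and decreases as p moves toward 0 or 1.

H(A) = H(0.84) = 0.6343 bits
H(B) = H(0.07) = 0.3659 bits

Distribution A (p=0.84) is closer to uniform (p=0.5), so it has higher entropy.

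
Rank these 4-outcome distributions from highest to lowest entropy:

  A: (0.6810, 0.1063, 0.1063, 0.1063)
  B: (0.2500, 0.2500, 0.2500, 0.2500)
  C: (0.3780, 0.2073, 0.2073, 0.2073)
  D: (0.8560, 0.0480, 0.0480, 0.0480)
B > C > A > D

Key insight: Entropy is maximized by uniform distributions and minimized by concentrated distributions.

Entropies:
  H(A) = 1.4089 bits
  H(B) = 2.0000 bits
  H(C) = 1.9425 bits
  H(D) = 0.8229 bits

Ranking: B > C > A > D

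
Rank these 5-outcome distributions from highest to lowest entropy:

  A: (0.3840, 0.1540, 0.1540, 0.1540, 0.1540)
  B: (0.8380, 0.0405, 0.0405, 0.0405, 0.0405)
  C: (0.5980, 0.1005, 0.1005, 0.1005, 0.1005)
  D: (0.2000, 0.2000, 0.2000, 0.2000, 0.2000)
D > A > C > B

Key insight: Entropy is maximized by uniform distributions and minimized by concentrated distributions.

Entropies:
  H(A) = 2.1928 bits
  H(B) = 0.9631 bits
  H(C) = 1.7761 bits
  H(D) = 2.3219 bits

Ranking: D > A > C > B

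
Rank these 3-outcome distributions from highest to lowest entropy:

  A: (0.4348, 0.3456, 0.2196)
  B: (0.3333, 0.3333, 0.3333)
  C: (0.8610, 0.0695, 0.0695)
B > A > C

Key insight: Entropy is maximized by uniform distributions and minimized by concentrated distributions.

- Uniform distributions have maximum entropy log₂(3) = 1.5850 bits
- The more "peaked" or concentrated a distribution, the lower its entropy

Entropies:
  H(A) = 1.5325 bits
  H(B) = 1.5850 bits
  H(C) = 0.7206 bits

Ranking: B > A > C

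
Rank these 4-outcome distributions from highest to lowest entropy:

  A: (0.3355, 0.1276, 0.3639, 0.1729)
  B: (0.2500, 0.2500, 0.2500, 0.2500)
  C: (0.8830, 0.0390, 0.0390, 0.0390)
B > A > C

Key insight: Entropy is maximized by uniform distributions and minimized by concentrated distributions.

- Uniform distributions have maximum entropy log₂(4) = 2.0000 bits
- The more "peaked" or concentrated a distribution, the lower its entropy

Entropies:
  H(A) = 1.8762 bits
  H(B) = 2.0000 bits
  H(C) = 0.7061 bits

Ranking: B > A > C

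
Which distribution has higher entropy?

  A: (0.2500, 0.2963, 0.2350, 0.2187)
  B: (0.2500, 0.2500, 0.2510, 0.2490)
B

Both distributions are close to uniform, making this a harder comparison.

H(A) = 1.9905 bits
H(B) = 2.0000 bits

The distribution closer to uniform has higher entropy.
Answer: B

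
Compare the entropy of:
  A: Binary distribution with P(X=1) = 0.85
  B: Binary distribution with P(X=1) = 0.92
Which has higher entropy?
A

For binary distributions, entropy is maximized at p=0.5 and decreases as p moves toward 0 or 1.

H(A) = H(0.85) = 0.6098 bits
H(B) = H(0.92) = 0.4022 bits

Distribution A (p=0.85) is closer to uniform (p=0.5), so it has higher entropy.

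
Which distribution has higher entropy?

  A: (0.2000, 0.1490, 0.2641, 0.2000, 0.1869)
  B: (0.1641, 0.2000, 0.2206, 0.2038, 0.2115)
B

Both distributions are close to uniform, making this a harder comparison.

H(A) = 2.2976 bits
H(B) = 2.3150 bits

The distribution closer to uniform has higher entropy.
Answer: B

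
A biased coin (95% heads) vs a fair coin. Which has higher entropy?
Fair coin

The fair coin is uniform (p=0.5), maximizing binary entropy at 1 bit. The biased coin has H(0.95) ≈ 0.286 bits — its outcome is more predictable, so its entropy is lower.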